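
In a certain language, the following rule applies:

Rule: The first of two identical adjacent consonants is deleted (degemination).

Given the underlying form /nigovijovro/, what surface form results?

nigovijovro

No segment of /nigovijovro/ meets the structural description of the rule, so the form surfaces unchanged.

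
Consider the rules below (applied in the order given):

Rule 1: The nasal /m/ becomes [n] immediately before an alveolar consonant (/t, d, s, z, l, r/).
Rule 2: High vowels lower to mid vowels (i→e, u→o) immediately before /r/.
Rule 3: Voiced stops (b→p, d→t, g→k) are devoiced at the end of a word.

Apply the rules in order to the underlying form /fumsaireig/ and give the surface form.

funsaereik

Rule 1 (nasal place assimilation): /m/ precedes the alveolar consonant /s/, so it assimilates in place to [n]. /fumsaireig/ → funsaireig.
Rule 2 (pre-rhotic lowering): /i/ is a high vowel immediately before /r/, so it lowers to [e]. /funsaireig/ → funsaereig.
Rule 3 (final devoicing): /g/ is a voiced stop in word-final position, so it devoices to [k]. /funsaereig/ → funsaereik.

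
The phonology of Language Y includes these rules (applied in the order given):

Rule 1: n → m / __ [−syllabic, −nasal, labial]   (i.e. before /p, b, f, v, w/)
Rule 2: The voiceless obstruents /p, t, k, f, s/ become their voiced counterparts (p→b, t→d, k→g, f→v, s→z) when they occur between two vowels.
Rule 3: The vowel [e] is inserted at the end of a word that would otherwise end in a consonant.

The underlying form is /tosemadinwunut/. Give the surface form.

Rule 1 (nasal place assimilation): /n/ precedes the labial consonant /w/, so it assimilates in place to [m]. /tosemadinwunut/ → tosemadimwunut.
Rule 2 (intervocalic voicing): /s/ is a voiceless obstruent between vowels /o/ and /e/, so it voices to [z]. /tosemadimwunut/ → tozemadimwunut.
Rule 3 (final e-epenthesis): the form ends in the consonant /t/, so [e] is inserted word-finally. /tozemadimwunut/ → tozemadimwunute.

tozemadimwunute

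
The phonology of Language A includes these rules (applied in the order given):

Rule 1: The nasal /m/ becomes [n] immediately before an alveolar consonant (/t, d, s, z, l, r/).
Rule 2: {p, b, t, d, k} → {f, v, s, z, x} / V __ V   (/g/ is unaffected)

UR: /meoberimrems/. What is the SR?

Rule 1 (nasal place assimilation): /m/ precedes the alveolar consonant /r/, so it assimilates in place to [n]. /m/ precedes the alveolar consonant /s/, so it assimilates in place to [n]. /meoberimrems/ → meoberinrens.
Rule 2 (intervocalic spirantization): /b/ is a stop between vowels /o/ and /e/, so it spirantizes to the fricative [v]. /meoberinrens/ → meoverinrens.

meoverinrens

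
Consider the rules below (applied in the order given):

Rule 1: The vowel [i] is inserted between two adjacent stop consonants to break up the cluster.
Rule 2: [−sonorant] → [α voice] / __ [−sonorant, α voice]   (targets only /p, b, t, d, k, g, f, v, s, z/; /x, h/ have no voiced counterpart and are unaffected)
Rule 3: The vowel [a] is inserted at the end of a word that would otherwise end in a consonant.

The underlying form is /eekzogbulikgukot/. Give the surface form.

Rule 1 (stop-cluster i-epenthesis): /g/ and /b/ form a stop–stop cluster, so [i] is inserted between them. /k/ and /g/ form a stop–stop cluster, so [i] is inserted between them. /eekzogbulikgukot/ → eekzogibulikigukot.
Rule 2 (regressive voicing assimilation): /k/ precedes the voiced obstruent /z/, so it voices to [g] by assimilation. /eekzogibulikigukot/ → eegzogibulikigukot.
Rule 3 (final a-epenthesis): the form ends in the consonant /t/, so [a] is inserted word-finally. /eegzogibulikigukot/ → eegzogibulikigukota.

eegzogibulikigukota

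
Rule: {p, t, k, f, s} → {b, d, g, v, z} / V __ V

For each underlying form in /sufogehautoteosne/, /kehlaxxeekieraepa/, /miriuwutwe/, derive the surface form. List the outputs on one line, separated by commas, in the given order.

/sufogehautoteosne/: /f/ is a voiceless obstruent between vowels /u/ and /o/, so it voices to [v]. /t/ is a voiceless obstruent between vowels /u/ and /o/, so it voices to [d]. /t/ is a voiceless obstruent between vowels /o/ and /e/, so it voices to [d]. → [suvogehaudodeosne].
/kehlaxxeekieraepa/: /k/ is a voiceless obstruent between vowels /e/ and /i/, so it voices to [g]. /p/ is a voiceless obstruent between vowels /e/ and /a/, so it voices to [b]. → [kehlaxxeegieraeba].
/miriuwutwe/: the rule's environment is not met; surfaces unchanged as [miriuwutwe].

suvogehaudodeosne, kehlaxxeegieraeba, miriuwutwe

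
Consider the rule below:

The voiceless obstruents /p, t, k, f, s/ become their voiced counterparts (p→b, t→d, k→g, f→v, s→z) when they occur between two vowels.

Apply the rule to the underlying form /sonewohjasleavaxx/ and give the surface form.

No segment of /sonewohjasleavaxx/ meets the structural description of the rule, so the form surfaces unchanged.

sonewohjasleavaxx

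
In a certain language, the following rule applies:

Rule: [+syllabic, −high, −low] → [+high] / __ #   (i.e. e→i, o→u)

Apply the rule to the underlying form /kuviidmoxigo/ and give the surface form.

kuviidmoxigu

/o/ is a mid vowel in word-final position, so it raises to [u].
The other instance of /o/ does not occur in the required environment and remains unchanged.
Surface form: [kuviidmoxigu].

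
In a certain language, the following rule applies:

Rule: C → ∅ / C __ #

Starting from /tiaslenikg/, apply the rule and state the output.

/g/ is the second consonant of a word-final cluster /kg/, so it deletes.
Surface form: [tiaslenik].

tiaslenik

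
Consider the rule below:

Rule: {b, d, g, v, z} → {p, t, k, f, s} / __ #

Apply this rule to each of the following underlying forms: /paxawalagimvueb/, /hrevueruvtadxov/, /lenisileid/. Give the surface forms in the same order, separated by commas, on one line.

paxawalagimvuep, hrevueruvtadxof, lenisileit

/paxawalagimvueb/: /b/ is a voiced obstruent in word-final position, so it devoices to [p]. → [paxawalagimvuep].
/hrevueruvtadxov/: /v/ is a voiced obstruent in word-final position, so it devoices to [f]. → [hrevueruvtadxof].
/lenisileid/: /d/ is a voiced obstruent in word-final position, so it devoices to [t]. → [lenisileit].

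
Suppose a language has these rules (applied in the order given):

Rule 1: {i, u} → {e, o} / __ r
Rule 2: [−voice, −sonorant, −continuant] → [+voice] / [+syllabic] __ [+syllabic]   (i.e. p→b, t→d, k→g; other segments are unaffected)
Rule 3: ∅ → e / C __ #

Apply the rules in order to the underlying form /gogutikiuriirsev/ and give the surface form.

Rule 1 (pre-rhotic lowering): /u/ is a high vowel immediately before /r/, so it lowers to [o]. /i/ is a high vowel immediately before /r/, so it lowers to [e]. /gogutikiuriirsev/ → gogutikioriersev.
Rule 2 (intervocalic voicing): /t/ is a voiceless stop between vowels /u/ and /i/, so it voices to [d]. /k/ is a voiceless stop between vowels /i/ and /i/, so it voices to [g]. /gogutikioriersev/ → gogudigioriersev.
Rule 3 (final e-epenthesis): the form ends in the consonant /v/, so [e] is inserted word-finally. /gogudigioriersev/ → gogudigiorierseve.

gogudigiorierseve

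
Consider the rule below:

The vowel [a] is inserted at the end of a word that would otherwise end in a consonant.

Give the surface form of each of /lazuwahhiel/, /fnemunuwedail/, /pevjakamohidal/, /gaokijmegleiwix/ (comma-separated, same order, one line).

/lazuwahhiel/: the form ends in the consonant /l/, so [a] is inserted word-finally. → [lazuwahhiela].
/fnemunuwedail/: the form ends in the consonant /l/, so [a] is inserted word-finally. → [fnemunuwedaila].
/pevjakamohidal/: the form ends in the consonant /l/, so [a] is inserted word-finally. → [pevjakamohidala].
/gaokijmegleiwix/: the form ends in the consonant /x/, so [a] is inserted word-finally. → [gaokijmegleiwixa].

lazuwahhiela, fnemunuwedaila, pevjakamohidala, gaokijmegleiwixa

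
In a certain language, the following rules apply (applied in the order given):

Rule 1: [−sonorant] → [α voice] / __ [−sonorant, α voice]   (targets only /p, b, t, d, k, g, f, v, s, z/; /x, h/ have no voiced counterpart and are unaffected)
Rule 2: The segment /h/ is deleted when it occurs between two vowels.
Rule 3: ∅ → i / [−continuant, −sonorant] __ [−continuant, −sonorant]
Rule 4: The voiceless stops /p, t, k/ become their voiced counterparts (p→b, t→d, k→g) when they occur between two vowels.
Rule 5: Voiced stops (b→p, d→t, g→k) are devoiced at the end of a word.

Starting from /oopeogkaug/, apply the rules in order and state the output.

oobeogigauk

Rule 1 (regressive voicing assimilation): /g/ precedes the voiceless obstruent /k/, so it devoices to [k] by assimilation. /oopeogkaug/ → oopeokkaug.
Rule 2 (intervocalic h-deletion): no segment meets the environment; /oopeokkaug/ is unchanged.
Rule 3 (stop-cluster i-epenthesis): /k/ and /k/ form a stop–stop cluster, so [i] is inserted between them. /oopeokkaug/ → oopeokikaug.
Rule 4 (intervocalic voicing): /p/ is a voiceless stop between vowels /o/ and /e/, so it voices to [b]. /k/ is a voiceless stop between vowels /o/ and /i/, so it voices to [g]. /k/ is a voiceless stop between vowels /i/ and /a/, so it voices to [g]. /oopeokikaug/ → oobeogigaug.
Rule 5 (final devoicing): /g/ is a voiced stop in word-final position, so it devoices to [k]. /oobeogigaug/ → oobeogigauk.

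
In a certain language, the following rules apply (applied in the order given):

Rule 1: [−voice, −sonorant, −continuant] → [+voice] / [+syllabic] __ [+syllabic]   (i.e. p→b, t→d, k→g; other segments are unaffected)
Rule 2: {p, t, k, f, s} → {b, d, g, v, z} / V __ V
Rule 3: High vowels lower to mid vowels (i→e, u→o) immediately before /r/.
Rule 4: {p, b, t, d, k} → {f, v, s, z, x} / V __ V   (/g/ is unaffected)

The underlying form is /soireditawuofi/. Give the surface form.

soerezizawuovi

Rule 1 (intervocalic voicing): /t/ is a voiceless stop between vowels /i/ and /a/, so it voices to [d]. /soireditawuofi/ → soiredidawuofi.
Rule 2 (intervocalic voicing): /f/ is a voiceless obstruent between vowels /o/ and /i/, so it voices to [v]. /soiredidawuofi/ → soiredidawuovi.
Rule 3 (pre-rhotic lowering): /i/ is a high vowel immediately before /r/, so it lowers to [e]. /soiredidawuovi/ → soeredidawuovi.
Rule 4 (intervocalic spirantization): /d/ is a stop between vowels /e/ and /i/, so it spirantizes to the fricative [z]. /d/ is a stop between vowels /i/ and /a/, so it spirantizes to the fricative [z]. /soeredidawuovi/ → soerezizawuovi.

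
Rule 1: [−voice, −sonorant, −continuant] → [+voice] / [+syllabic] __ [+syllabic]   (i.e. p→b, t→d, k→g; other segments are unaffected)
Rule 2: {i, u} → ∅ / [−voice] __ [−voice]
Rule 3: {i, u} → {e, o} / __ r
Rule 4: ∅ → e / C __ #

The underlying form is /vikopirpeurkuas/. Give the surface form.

vigoberpeorkuase

Rule 1 (intervocalic voicing): /k/ is a voiceless stop between vowels /i/ and /o/, so it voices to [g]. /p/ is a voiceless stop between vowels /o/ and /i/, so it voices to [b]. /vikopirpeurkuas/ → vigobirpeurkuas.
Rule 2 (high vowel syncope): no segment meets the environment; /vigobirpeurkuas/ is unchanged.
Rule 3 (pre-rhotic lowering): /i/ is a high vowel immediately before /r/, so it lowers to [e]. /u/ is a high vowel immediately before /r/, so it lowers to [o]. /vigobirpeurkuas/ → vigoberpeorkuas.
Rule 4 (final e-epenthesis): the form ends in the consonant /s/, so [e] is inserted word-finally. /vigoberpeorkuas/ → vigoberpeorkuase.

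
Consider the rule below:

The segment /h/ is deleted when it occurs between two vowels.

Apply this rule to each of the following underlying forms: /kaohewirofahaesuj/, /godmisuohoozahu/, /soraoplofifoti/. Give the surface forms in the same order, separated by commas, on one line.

/kaohewirofahaesuj/: /h/ occurs between vowels /o/ and /e/, so it deletes. /h/ occurs between vowels /a/ and /a/, so it deletes. → [kaoewirofaaesuj].
/godmisuohoozahu/: /h/ occurs between vowels /o/ and /o/, so it deletes. /h/ occurs between vowels /a/ and /u/, so it deletes. → [godmisuooozau].
/soraoplofifoti/: the rule's environment is not met; surfaces unchanged as [soraoplofifoti].

kaoewirofaaesuj, godmisuooozau, soraoplofifoti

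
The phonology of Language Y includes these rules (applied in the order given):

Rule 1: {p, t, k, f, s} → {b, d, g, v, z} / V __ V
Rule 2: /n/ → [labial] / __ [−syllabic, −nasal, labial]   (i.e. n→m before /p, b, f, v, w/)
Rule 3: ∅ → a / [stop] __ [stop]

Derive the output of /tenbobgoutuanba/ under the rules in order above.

tembobagouduamba

Rule 1 (intervocalic voicing): /t/ is a voiceless obstruent between vowels /u/ and /u/, so it voices to [d]. /tenbobgoutuanba/ → tenbobgouduanba.
Rule 2 (nasal place assimilation): /n/ precedes the labial consonant /b/, so it assimilates in place to [m]. /n/ precedes the labial consonant /b/, so it assimilates in place to [m]. /tenbobgouduanba/ → tembobgouduamba.
Rule 3 (stop-cluster a-epenthesis): /b/ and /g/ form a stop–stop cluster, so [a] is inserted between them. /tembobgouduamba/ → tembobagouduamba.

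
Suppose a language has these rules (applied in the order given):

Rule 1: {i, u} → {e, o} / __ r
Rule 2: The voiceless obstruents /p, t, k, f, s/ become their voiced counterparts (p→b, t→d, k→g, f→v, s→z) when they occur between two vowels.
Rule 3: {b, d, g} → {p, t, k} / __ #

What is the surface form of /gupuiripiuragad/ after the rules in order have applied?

gubueribioragat

Rule 1 (pre-rhotic lowering): /i/ is a high vowel immediately before /r/, so it lowers to [e]. /u/ is a high vowel immediately before /r/, so it lowers to [o]. /gupuiripiuragad/ → gupueripioragad.
Rule 2 (intervocalic voicing): /p/ is a voiceless obstruent between vowels /u/ and /u/, so it voices to [b]. /p/ is a voiceless obstruent between vowels /i/ and /i/, so it voices to [b]. /gupueripioragad/ → gubueribioragad.
Rule 3 (final devoicing): /d/ is a voiced stop in word-final position, so it devoices to [t]. /gubueribioragad/ → gubueribioragat.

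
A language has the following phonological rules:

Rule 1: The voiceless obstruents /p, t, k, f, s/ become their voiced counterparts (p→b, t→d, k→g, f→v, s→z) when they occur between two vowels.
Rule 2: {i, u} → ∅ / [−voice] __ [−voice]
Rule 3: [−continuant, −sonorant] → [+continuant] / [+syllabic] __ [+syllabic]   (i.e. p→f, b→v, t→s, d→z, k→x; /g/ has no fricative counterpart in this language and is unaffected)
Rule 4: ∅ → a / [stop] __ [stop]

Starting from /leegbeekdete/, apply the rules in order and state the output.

Rule 1 (intervocalic voicing): /t/ is a voiceless obstruent between vowels /e/ and /e/, so it voices to [d]. /leegbeekdete/ → leegbeekdede.
Rule 2 (high vowel syncope): no segment meets the environment; /leegbeekdede/ is unchanged.
Rule 3 (intervocalic spirantization): /d/ is a stop between vowels /e/ and /e/, so it spirantizes to the fricative [z]. /leegbeekdede/ → leegbeekdeze.
Rule 4 (stop-cluster a-epenthesis): /g/ and /b/ form a stop–stop cluster, so [a] is inserted between them. /k/ and /d/ form a stop–stop cluster, so [a] is inserted between them. /leegbeekdeze/ → leegabeekadeze.

leegabeekadeze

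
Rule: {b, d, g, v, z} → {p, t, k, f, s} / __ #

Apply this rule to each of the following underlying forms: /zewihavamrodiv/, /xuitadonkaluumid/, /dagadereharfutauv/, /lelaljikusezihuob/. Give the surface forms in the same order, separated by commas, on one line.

/zewihavamrodiv/: /v/ is a voiced obstruent in word-final position, so it devoices to [f]. → [zewihavamrodif].
/xuitadonkaluumid/: /d/ is a voiced obstruent in word-final position, so it devoices to [t]. → [xuitadonkaluumit].
/dagadereharfutauv/: /v/ is a voiced obstruent in word-final position, so it devoices to [f]. → [dagadereharfutauf].
/lelaljikusezihuob/: /b/ is a voiced obstruent in word-final position, so it devoices to [p]. → [lelaljikusezihuop].

zewihavamrodif, xuitadonkaluumit, dagadereharfutauf, lelaljikusezihuop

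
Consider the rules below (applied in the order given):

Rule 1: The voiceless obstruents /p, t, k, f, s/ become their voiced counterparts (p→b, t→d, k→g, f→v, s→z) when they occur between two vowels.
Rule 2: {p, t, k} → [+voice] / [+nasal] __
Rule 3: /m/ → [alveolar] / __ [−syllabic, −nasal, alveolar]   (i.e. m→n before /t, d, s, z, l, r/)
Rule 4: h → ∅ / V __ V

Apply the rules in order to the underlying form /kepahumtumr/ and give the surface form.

Rule 1 (intervocalic voicing): /p/ is a voiceless obstruent between vowels /e/ and /a/, so it voices to [b]. /kepahumtumr/ → kebahumtumr.
Rule 2 (post-nasal voicing): /t/ is a voiceless stop immediately after the nasal /m/, so it voices to [d]. /kebahumtumr/ → kebahumdumr.
Rule 3 (nasal place assimilation): /m/ precedes the alveolar consonant /d/, so it assimilates in place to [n]. /m/ precedes the alveolar consonant /r/, so it assimilates in place to [n]. /kebahumdumr/ → kebahundunr.
Rule 4 (intervocalic h-deletion): /h/ occurs between vowels /a/ and /u/, so it deletes. /kebahundunr/ → kebaundunr.

kebaundunr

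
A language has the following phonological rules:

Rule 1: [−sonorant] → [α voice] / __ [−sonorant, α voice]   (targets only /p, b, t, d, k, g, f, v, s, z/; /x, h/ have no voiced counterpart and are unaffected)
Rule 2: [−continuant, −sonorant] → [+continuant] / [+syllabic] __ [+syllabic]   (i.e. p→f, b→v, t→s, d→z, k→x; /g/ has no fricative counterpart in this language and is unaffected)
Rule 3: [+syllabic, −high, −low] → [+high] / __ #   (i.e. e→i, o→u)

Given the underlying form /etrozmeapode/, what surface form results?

Rule 1 (regressive voicing assimilation): no segment meets the environment; /etrozmeapode/ is unchanged.
Rule 2 (intervocalic spirantization): /p/ is a stop between vowels /a/ and /o/, so it spirantizes to the fricative [f]. /d/ is a stop between vowels /o/ and /e/, so it spirantizes to the fricative [z]. /etrozmeapode/ → etrozmeafoze.
Rule 3 (final vowel raising): /e/ is a mid vowel in word-final position, so it raises to [i]. /etrozmeafoze/ → etrozmeafozi.

etrozmeafozi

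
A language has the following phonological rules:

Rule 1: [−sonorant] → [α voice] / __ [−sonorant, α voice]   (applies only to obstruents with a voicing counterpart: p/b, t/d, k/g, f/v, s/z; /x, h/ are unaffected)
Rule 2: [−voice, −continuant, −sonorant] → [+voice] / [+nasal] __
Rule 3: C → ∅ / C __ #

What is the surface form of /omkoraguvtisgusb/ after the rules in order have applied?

omgoraguftizguz

Rule 1 (regressive voicing assimilation): /v/ precedes the voiceless obstruent /t/, so it devoices to [f] by assimilation. /s/ precedes the voiced obstruent /g/, so it voices to [z] by assimilation. /s/ precedes the voiced obstruent /b/, so it voices to [z] by assimilation. /omkoraguvtisgusb/ → omkoraguftizguzb.
Rule 2 (post-nasal voicing): /k/ is a voiceless stop immediately after the nasal /m/, so it voices to [g]. /omkoraguftizguzb/ → omgoraguftizguzb.
Rule 3 (final cluster simplification): /b/ is the second consonant of a word-final cluster /zb/, so it deletes. /omgoraguftizguzb/ → omgoraguftizguz.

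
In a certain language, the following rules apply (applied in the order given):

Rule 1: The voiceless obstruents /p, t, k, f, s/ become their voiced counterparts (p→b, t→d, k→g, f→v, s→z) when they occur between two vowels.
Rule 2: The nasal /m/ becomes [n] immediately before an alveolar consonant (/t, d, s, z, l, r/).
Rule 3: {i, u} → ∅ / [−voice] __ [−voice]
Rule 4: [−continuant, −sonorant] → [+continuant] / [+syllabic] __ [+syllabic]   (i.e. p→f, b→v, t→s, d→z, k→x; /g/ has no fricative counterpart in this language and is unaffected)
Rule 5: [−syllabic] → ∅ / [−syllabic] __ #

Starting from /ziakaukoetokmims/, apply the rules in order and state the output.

ziagaugoezokmin

Rule 1 (intervocalic voicing): /k/ is a voiceless obstruent between vowels /a/ and /a/, so it voices to [g]. /k/ is a voiceless obstruent between vowels /u/ and /o/, so it voices to [g]. /t/ is a voiceless obstruent between vowels /e/ and /o/, so it voices to [d]. /ziakaukoetokmims/ → ziagaugoedokmims.
Rule 2 (nasal place assimilation): /m/ precedes the alveolar consonant /s/, so it assimilates in place to [n]. /ziagaugoedokmims/ → ziagaugoedokmins.
Rule 3 (high vowel syncope): no segment meets the environment; /ziagaugoedokmins/ is unchanged.
Rule 4 (intervocalic spirantization): /d/ is a stop between vowels /e/ and /o/, so it spirantizes to the fricative [z]. /ziagaugoedokmins/ → ziagaugoezokmins.
Rule 5 (final cluster simplification): /s/ is the second consonant of a word-final cluster /ns/, so it deletes. /ziagaugoezokmins/ → ziagaugoezokmin.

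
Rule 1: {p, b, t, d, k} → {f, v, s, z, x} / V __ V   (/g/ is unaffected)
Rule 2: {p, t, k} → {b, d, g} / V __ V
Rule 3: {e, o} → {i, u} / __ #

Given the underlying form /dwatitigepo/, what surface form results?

dwasisigefu

Rule 1 (intervocalic spirantization): /t/ is a stop between vowels /a/ and /i/, so it spirantizes to the fricative [s]. /t/ is a stop between vowels /i/ and /i/, so it spirantizes to the fricative [s]. /p/ is a stop between vowels /e/ and /o/, so it spirantizes to the fricative [f]. /dwatitigepo/ → dwasisigefo.
Rule 2 (intervocalic voicing): no segment meets the environment; /dwasisigefo/ is unchanged.
Rule 3 (final vowel raising): /o/ is a mid vowel in word-final position, so it raises to [u]. /dwasisigefo/ → dwasisigefu.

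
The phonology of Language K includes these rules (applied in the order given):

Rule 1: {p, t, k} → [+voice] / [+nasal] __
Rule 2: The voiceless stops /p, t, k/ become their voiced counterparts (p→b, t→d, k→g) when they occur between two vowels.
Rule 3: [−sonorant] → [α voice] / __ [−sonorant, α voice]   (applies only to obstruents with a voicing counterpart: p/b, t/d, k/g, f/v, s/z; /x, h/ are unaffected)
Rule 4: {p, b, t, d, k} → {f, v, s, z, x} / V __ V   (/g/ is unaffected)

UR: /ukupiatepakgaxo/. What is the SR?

uguviazevaggaxo

Rule 1 (post-nasal voicing): no segment meets the environment; /ukupiatepakgaxo/ is unchanged.
Rule 2 (intervocalic voicing): /k/ is a voiceless stop between vowels /u/ and /u/, so it voices to [g]. /p/ is a voiceless stop between vowels /u/ and /i/, so it voices to [b]. /t/ is a voiceless stop between vowels /a/ and /e/, so it voices to [d]. /p/ is a voiceless stop between vowels /e/ and /a/, so it voices to [b]. /ukupiatepakgaxo/ → ugubiadebakgaxo.
Rule 3 (regressive voicing assimilation): /k/ precedes the voiced obstruent /g/, so it voices to [g] by assimilation. /ugubiadebakgaxo/ → ugubiadebaggaxo.
Rule 4 (intervocalic spirantization): /b/ is a stop between vowels /u/ and /i/, so it spirantizes to the fricative [v]. /d/ is a stop between vowels /a/ and /e/, so it spirantizes to the fricative [z]. /b/ is a stop between vowels /e/ and /a/, so it spirantizes to the fricative [v]. /ugubiadebaggaxo/ → uguviazevaggaxo.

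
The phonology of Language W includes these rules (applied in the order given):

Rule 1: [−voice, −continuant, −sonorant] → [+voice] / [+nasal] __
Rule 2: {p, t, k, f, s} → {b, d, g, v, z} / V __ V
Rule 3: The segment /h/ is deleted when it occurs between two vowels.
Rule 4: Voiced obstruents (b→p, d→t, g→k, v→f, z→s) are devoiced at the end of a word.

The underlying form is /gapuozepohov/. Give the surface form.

gabuozeboof

Rule 1 (post-nasal voicing): no segment meets the environment; /gapuozepohov/ is unchanged.
Rule 2 (intervocalic voicing): /p/ is a voiceless obstruent between vowels /a/ and /u/, so it voices to [b]. /p/ is a voiceless obstruent between vowels /e/ and /o/, so it voices to [b]. /gapuozepohov/ → gabuozebohov.
Rule 3 (intervocalic h-deletion): /h/ occurs between vowels /o/ and /o/, so it deletes. /gabuozebohov/ → gabuozeboov.
Rule 4 (final devoicing): /v/ is a voiced obstruent in word-final position, so it devoices to [f]. /gabuozeboov/ → gabuozeboof.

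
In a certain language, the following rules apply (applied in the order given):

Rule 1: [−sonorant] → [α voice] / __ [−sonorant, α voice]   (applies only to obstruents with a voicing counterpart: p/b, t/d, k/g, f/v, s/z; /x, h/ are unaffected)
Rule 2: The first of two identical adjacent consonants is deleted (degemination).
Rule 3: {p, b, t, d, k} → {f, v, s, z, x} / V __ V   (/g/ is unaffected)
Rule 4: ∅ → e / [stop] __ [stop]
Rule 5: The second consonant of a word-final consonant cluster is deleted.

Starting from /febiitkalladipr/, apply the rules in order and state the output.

feviitekalazip

Rule 1 (regressive voicing assimilation): no segment meets the environment; /febiitkalladipr/ is unchanged.
Rule 2 (degemination): /ll/ is a geminate; the first /l/ deletes. /febiitkalladipr/ → febiitkaladipr.
Rule 3 (intervocalic spirantization): /b/ is a stop between vowels /e/ and /i/, so it spirantizes to the fricative [v]. /d/ is a stop between vowels /a/ and /i/, so it spirantizes to the fricative [z]. /febiitkaladipr/ → feviitkalazipr.
Rule 4 (stop-cluster e-epenthesis): /t/ and /k/ form a stop–stop cluster, so [e] is inserted between them. /feviitkalazipr/ → feviitekalazipr.
Rule 5 (final cluster simplification): /r/ is the second consonant of a word-final cluster /pr/, so it deletes. /feviitekalazipr/ → feviitekalazip.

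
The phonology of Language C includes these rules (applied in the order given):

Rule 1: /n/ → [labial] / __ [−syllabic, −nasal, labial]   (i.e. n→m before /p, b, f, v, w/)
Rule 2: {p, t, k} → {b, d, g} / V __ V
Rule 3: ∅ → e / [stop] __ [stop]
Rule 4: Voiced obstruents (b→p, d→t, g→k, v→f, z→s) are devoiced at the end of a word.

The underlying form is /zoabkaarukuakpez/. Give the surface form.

zoabekaaruguakepes

Rule 1 (nasal place assimilation): no segment meets the environment; /zoabkaarukuakpez/ is unchanged.
Rule 2 (intervocalic voicing): /k/ is a voiceless stop between vowels /u/ and /u/, so it voices to [g]. /zoabkaarukuakpez/ → zoabkaaruguakpez.
Rule 3 (stop-cluster e-epenthesis): /b/ and /k/ form a stop–stop cluster, so [e] is inserted between them. /k/ and /p/ form a stop–stop cluster, so [e] is inserted between them. /zoabkaaruguakpez/ → zoabekaaruguakepez.
Rule 4 (final devoicing): /z/ is a voiced obstruent in word-final position, so it devoices to [s]. /zoabekaaruguakepez/ → zoabekaaruguakepes.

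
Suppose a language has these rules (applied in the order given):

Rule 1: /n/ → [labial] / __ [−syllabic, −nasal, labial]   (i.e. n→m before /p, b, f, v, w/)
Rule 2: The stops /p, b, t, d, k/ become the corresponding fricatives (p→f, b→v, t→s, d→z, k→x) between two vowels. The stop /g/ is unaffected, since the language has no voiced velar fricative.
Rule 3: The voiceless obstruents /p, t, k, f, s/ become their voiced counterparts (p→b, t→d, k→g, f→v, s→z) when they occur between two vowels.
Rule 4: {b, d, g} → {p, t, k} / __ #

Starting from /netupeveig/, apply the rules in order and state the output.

nezuveveik

Rule 1 (nasal place assimilation): no segment meets the environment; /netupeveig/ is unchanged.
Rule 2 (intervocalic spirantization): /t/ is a stop between vowels /e/ and /u/, so it spirantizes to the fricative [s]. /p/ is a stop between vowels /u/ and /e/, so it spirantizes to the fricative [f]. /netupeveig/ → nesufeveig.
Rule 3 (intervocalic voicing): /s/ is a voiceless obstruent between vowels /e/ and /u/, so it voices to [z]. /f/ is a voiceless obstruent between vowels /u/ and /e/, so it voices to [v]. /nesufeveig/ → nezuveveig.
Rule 4 (final devoicing): /g/ is a voiced stop in word-final position, so it devoices to [k]. /nezuveveig/ → nezuveveik.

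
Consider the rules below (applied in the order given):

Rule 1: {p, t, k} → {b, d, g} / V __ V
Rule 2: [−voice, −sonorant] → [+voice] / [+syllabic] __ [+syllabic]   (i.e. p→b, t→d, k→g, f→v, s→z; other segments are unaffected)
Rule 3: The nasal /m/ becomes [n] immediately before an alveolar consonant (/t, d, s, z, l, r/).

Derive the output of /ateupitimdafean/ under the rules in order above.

Rule 1 (intervocalic voicing): /t/ is a voiceless stop between vowels /a/ and /e/, so it voices to [d]. /p/ is a voiceless stop between vowels /u/ and /i/, so it voices to [b]. /t/ is a voiceless stop between vowels /i/ and /i/, so it voices to [d]. /ateupitimdafean/ → adeubidimdafean.
Rule 2 (intervocalic voicing): /f/ is a voiceless obstruent between vowels /a/ and /e/, so it voices to [v]. /adeubidimdafean/ → adeubidimdavean.
Rule 3 (nasal place assimilation): /m/ precedes the alveolar consonant /d/, so it assimilates in place to [n]. /adeubidimdavean/ → adeubidindavean.

adeubidindavean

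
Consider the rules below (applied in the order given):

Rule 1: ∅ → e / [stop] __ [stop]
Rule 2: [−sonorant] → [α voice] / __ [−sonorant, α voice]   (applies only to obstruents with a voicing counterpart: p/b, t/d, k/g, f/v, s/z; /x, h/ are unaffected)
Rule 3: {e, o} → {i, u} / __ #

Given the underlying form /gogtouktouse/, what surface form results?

Rule 1 (stop-cluster e-epenthesis): /g/ and /t/ form a stop–stop cluster, so [e] is inserted between them. /k/ and /t/ form a stop–stop cluster, so [e] is inserted between them. /gogtouktouse/ → gogetouketouse.
Rule 2 (regressive voicing assimilation): no segment meets the environment; /gogetouketouse/ is unchanged.
Rule 3 (final vowel raising): /e/ is a mid vowel in word-final position, so it raises to [i]. /gogetouketouse/ → gogetouketousi.

gogetouketousi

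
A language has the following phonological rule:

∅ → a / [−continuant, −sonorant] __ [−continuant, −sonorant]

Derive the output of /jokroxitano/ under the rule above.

No segment of /jokroxitano/ meets the structural description of the rule, so the form surfaces unchanged.

jokroxitano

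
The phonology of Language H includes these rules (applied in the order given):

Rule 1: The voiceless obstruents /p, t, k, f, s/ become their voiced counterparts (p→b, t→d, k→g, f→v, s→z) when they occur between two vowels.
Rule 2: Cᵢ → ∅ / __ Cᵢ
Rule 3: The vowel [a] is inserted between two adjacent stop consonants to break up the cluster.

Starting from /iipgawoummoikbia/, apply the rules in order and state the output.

Rule 1 (intervocalic voicing): no segment meets the environment; /iipgawoummoikbia/ is unchanged.
Rule 2 (degemination): /mm/ is a geminate; the first /m/ deletes. /iipgawoummoikbia/ → iipgawoumoikbia.
Rule 3 (stop-cluster a-epenthesis): /p/ and /g/ form a stop–stop cluster, so [a] is inserted between them. /k/ and /b/ form a stop–stop cluster, so [a] is inserted between them. /iipgawoumoikbia/ → iipagawoumoikabia.

iipagawoumoikabia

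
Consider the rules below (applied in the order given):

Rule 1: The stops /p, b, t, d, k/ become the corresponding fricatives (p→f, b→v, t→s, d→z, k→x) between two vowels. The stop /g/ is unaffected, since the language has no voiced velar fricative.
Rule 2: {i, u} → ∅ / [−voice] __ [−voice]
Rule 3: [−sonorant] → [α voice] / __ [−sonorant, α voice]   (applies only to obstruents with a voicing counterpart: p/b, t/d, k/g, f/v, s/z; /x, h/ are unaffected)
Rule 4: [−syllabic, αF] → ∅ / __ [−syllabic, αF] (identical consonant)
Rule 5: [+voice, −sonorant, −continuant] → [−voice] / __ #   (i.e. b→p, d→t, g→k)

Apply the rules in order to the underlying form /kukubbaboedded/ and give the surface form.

Rule 1 (intervocalic spirantization): /k/ is a stop between vowels /u/ and /u/, so it spirantizes to the fricative [x]. /b/ is a stop between vowels /a/ and /o/, so it spirantizes to the fricative [v]. /kukubbaboedded/ → kuxubbavoedded.
Rule 2 (high vowel syncope): /u/ is a high vowel flanked by voiceless consonants /k/ and /x/, so it deletes. /kuxubbavoedded/ → kxubbavoedded.
Rule 3 (regressive voicing assimilation): no segment meets the environment; /kxubbavoedded/ is unchanged.
Rule 4 (degemination): /bb/ is a geminate; the first /b/ deletes. /dd/ is a geminate; the first /d/ deletes. /kxubbavoedded/ → kxubavoeded.
Rule 5 (final devoicing): /d/ is a voiced stop in word-final position, so it devoices to [t]. /kxubavoeded/ → kxubavoedet.

kxubavoedet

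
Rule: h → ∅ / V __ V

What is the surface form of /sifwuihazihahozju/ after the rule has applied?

/h/ occurs between vowels /i/ and /a/, so it deletes.
/h/ occurs between vowels /i/ and /a/, so it deletes.
/h/ occurs between vowels /a/ and /o/, so it deletes.
Surface form: [sifwuiaziaozju].

sifwuiaziaozju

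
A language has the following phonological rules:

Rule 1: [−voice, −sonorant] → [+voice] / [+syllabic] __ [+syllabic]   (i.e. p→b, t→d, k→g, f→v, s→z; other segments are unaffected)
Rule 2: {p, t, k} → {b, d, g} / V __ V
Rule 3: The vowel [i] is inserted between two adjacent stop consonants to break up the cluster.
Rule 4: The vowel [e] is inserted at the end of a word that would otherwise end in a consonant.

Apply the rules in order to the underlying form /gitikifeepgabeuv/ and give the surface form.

gidigiveepigabeuve

Rule 1 (intervocalic voicing): /t/ is a voiceless obstruent between vowels /i/ and /i/, so it voices to [d]. /k/ is a voiceless obstruent between vowels /i/ and /i/, so it voices to [g]. /f/ is a voiceless obstruent between vowels /i/ and /e/, so it voices to [v]. /gitikifeepgabeuv/ → gidigiveepgabeuv.
Rule 2 (intervocalic voicing): no segment meets the environment; /gidigiveepgabeuv/ is unchanged.
Rule 3 (stop-cluster i-epenthesis): /p/ and /g/ form a stop–stop cluster, so [i] is inserted between them. /gidigiveepgabeuv/ → gidigiveepigabeuv.
Rule 4 (final e-epenthesis): the form ends in the consonant /v/, so [e] is inserted word-finally. /gidigiveepigabeuv/ → gidigiveepigabeuve.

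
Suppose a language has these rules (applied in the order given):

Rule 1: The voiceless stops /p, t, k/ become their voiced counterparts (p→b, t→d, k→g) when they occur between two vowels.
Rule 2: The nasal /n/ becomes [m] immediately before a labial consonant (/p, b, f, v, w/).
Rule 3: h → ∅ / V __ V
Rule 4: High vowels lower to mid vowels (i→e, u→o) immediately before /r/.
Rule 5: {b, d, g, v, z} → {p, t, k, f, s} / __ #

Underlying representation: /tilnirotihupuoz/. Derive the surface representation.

Rule 1 (intervocalic voicing): /t/ is a voiceless stop between vowels /o/ and /i/, so it voices to [d]. /p/ is a voiceless stop between vowels /u/ and /u/, so it voices to [b]. /tilnirotihupuoz/ → tilnirodihubuoz.
Rule 2 (nasal place assimilation): no segment meets the environment; /tilnirodihubuoz/ is unchanged.
Rule 3 (intervocalic h-deletion): /h/ occurs between vowels /i/ and /u/, so it deletes. /tilnirodihubuoz/ → tilnirodiubuoz.
Rule 4 (pre-rhotic lowering): /i/ is a high vowel immediately before /r/, so it lowers to [e]. /tilnirodiubuoz/ → tilnerodiubuoz.
Rule 5 (final devoicing): /z/ is a voiced obstruent in word-final position, so it devoices to [s]. /tilnerodiubuoz/ → tilnerodiubuos.

tilnerodiubuos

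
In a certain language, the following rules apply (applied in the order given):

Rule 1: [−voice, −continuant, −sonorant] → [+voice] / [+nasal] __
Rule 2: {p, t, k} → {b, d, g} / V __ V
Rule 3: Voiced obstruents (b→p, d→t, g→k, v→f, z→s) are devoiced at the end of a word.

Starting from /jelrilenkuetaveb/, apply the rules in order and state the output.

jelrilenguedavep

Rule 1 (post-nasal voicing): /k/ is a voiceless stop immediately after the nasal /n/, so it voices to [g]. /jelrilenkuetaveb/ → jelrilenguetaveb.
Rule 2 (intervocalic voicing): /t/ is a voiceless stop between vowels /e/ and /a/, so it voices to [d]. /jelrilenguetaveb/ → jelrilenguedaveb.
Rule 3 (final devoicing): /b/ is a voiced obstruent in word-final position, so it devoices to [p]. /jelrilenguedaveb/ → jelrilenguedavep.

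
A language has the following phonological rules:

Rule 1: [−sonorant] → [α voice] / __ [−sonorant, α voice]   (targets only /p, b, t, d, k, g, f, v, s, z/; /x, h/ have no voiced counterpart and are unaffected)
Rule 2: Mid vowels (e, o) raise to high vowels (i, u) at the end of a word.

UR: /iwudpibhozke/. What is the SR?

Rule 1 (regressive voicing assimilation): /d/ precedes the voiceless obstruent /p/, so it devoices to [t] by assimilation. /b/ precedes the voiceless obstruent /h/, so it devoices to [p] by assimilation. /z/ precedes the voiceless obstruent /k/, so it devoices to [s] by assimilation. /iwudpibhozke/ → iwutpiphoske.
Rule 2 (final vowel raising): /e/ is a mid vowel in word-final position, so it raises to [i]. /iwutpiphoske/ → iwutpiphoski.

iwutpiphoski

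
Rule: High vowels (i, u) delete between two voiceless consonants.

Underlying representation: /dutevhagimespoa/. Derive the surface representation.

dutevhagimespoa

No segment of /dutevhagimespoa/ meets the structural description of the rule, so the form surfaces unchanged.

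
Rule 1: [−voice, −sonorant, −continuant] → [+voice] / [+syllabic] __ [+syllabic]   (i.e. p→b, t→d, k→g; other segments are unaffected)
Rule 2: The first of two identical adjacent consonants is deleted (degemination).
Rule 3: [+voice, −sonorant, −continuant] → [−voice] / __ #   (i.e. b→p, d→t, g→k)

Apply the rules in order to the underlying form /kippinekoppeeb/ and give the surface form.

kipinegopeep

Rule 1 (intervocalic voicing): /k/ is a voiceless stop between vowels /e/ and /o/, so it voices to [g]. /kippinekoppeeb/ → kippinegoppeeb.
Rule 2 (degemination): /pp/ is a geminate; the first /p/ deletes. /pp/ is a geminate; the first /p/ deletes. /kippinegoppeeb/ → kipinegopeeb.
Rule 3 (final devoicing): /b/ is a voiced stop in word-final position, so it devoices to [p]. /kipinegopeeb/ → kipinegopeep.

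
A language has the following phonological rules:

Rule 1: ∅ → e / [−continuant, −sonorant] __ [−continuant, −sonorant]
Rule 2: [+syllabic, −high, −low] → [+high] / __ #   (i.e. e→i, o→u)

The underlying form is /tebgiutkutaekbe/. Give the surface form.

Rule 1 (stop-cluster e-epenthesis): /b/ and /g/ form a stop–stop cluster, so [e] is inserted between them. /t/ and /k/ form a stop–stop cluster, so [e] is inserted between them. /k/ and /b/ form a stop–stop cluster, so [e] is inserted between them. /tebgiutkutaekbe/ → tebegiutekutaekebe.
Rule 2 (final vowel raising): /e/ is a mid vowel in word-final position, so it raises to [i]. /tebegiutekutaekebe/ → tebegiutekutaekebi.

tebegiutekutaekebi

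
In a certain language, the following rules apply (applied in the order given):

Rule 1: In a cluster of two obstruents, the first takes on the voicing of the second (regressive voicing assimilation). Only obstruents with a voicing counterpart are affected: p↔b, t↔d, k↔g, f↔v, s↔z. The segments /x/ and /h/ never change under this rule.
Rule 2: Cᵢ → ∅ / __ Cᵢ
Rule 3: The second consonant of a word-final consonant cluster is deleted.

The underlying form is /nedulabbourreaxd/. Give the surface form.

Rule 1 (regressive voicing assimilation): no segment meets the environment; /nedulabbourreaxd/ is unchanged.
Rule 2 (degemination): /bb/ is a geminate; the first /b/ deletes. /rr/ is a geminate; the first /r/ deletes. /nedulabbourreaxd/ → nedulaboureaxd.
Rule 3 (final cluster simplification): /d/ is the second consonant of a word-final cluster /xd/, so it deletes. /nedulaboureaxd/ → nedulaboureax.

nedulaboureax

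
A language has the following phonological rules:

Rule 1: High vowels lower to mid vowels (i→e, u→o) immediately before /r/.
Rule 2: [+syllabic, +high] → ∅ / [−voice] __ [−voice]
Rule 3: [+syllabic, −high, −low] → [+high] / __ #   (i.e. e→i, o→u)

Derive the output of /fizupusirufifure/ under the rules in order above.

fizupseruffori

Rule 1 (pre-rhotic lowering): /i/ is a high vowel immediately before /r/, so it lowers to [e]. /u/ is a high vowel immediately before /r/, so it lowers to [o]. /fizupusirufifure/ → fizupuserufifore.
Rule 2 (high vowel syncope): /u/ is a high vowel flanked by voiceless consonants /p/ and /s/, so it deletes. /i/ is a high vowel flanked by voiceless consonants /f/ and /f/, so it deletes. /fizupuserufifore/ → fizupseruffore.
Rule 3 (final vowel raising): /e/ is a mid vowel in word-final position, so it raises to [i]. /fizupseruffore/ → fizupseruffori.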